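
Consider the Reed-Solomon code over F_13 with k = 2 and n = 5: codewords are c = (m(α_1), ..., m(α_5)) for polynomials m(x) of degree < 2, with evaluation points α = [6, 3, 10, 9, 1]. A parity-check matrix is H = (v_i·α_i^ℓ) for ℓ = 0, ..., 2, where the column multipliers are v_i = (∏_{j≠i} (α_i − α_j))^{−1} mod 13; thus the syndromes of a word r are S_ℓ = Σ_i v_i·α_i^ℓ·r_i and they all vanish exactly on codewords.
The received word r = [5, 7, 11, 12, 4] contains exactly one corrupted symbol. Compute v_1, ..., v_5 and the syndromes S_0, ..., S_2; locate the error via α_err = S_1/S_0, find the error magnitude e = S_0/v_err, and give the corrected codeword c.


S = (4, 10, 12), error at position 4, error magnitude e = 9, c = [5, 7, 11, 3, 4].

Step 1: column multipliers v_i = (∏_{j≠i}(α_i − α_j))^{−1} mod 13.
  i = 1 (α = 6): (6−3)(6−10)(6−9)(6−1) = 3·(−4)·(−3)·5 = 180 ≡ 11, so v_1 = 11^{−1} = 6 (mod 13).
  i = 2 (α = 3): (3−6)(3−10)(3−9)(3−1) = (−3)·(−7)·(−6)·2 = −252 ≡ 8, so v_2 = 8^{−1} = 5 (mod 13).
  i = 3 (α = 10): (10−6)(10−3)(10−9)(10−1) = 4·7·1·9 = 252 ≡ 5, so v_3 = 5^{−1} = 8 (mod 13).
  i = 4 (α = 9): (9−6)(9−3)(9−10)(9−1) = 3·6·(−1)·8 = −144 ≡ 12, so v_4 = 12^{−1} = 12 (mod 13).
  i = 5 (α = 1): (1−6)(1−3)(1−10)(1−9) = (−5)·(−2)·(−9)·(−8) = 720 ≡ 5, so v_5 = 5^{−1} = 8 (mod 13).
  v = [6, 5, 8, 12, 8].
Step 2: syndromes of r = [5, 7, 11, 12, 4] (all sums mod 13).
  S_0 = Σ v_i r_i = 6·5 + 5·7 + 8·11 + 12·12 + 8·4 = 329 ≡ 4.
  S_1 = Σ v_i α_i r_i = 6·6·5 + 5·3·7 + 8·10·11 + 12·9·12 + 8·1·4 = 2493 ≡ 10.
  α_i^2 mod 13 = [10, 9, 9, 3, 1].
  S_2 = Σ v_i α_i^2 r_i = 6·10·5 + 5·9·7 + 8·9·11 + 12·3·12 + 8·1·4 = 1871 ≡ 12.
  S = (4, 10, 12) ≠ 0, so r is not a codeword (an error is present).
Step 3: locate the error. For a single error e at position i, S_ℓ = v_i·e·α_i^ℓ, so α_err = S_1/S_0.
  S_0^{−1} = 4^{−1} = 10 (mod 13), so α_err = 10·10 = 100 ≡ 9 = α_4. Error position i = 4.
  Consistency check: S_2/S_1 = 12·4 = 48 ≡ 9 = α_err ✓ (single-error assumption holds).
Step 4: error magnitude e = S_0/v_4 = S_0·∏_{j≠4}(α_4 − α_j) = 4·12 = 48 ≡ 9 (mod 13).
Step 5: correct position 4: c_4 = r_4 − e = 12 − 9 ≡ 3 (mod 13). Hence c = [5, 7, 11, 3, 4].
  Check: interpolating c through the α_i gives m(x) = 9 + 8·x (degree < 2) with m(α_i) = c_i for every i, so c is indeed a codeword.


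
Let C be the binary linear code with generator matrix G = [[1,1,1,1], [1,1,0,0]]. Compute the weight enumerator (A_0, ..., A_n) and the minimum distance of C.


Weight distribution: A_0 = 1, A_2 = 2, A_4 = 1. Minimum distance d = 2.

Enumerate all 2^2 = 4 messages m ∈ F_2^2.
For each, compute codeword c = mG in F_2^4, then tally its weight.
  m = 00 → c = 0000, weight = 0.
  m = 10 → c = 1111, weight = 4.
  m = 01 → c = 1100, weight = 2.
  m = 11 → c = 0011, weight = 2.
Tally weights:
  weight 0: 1 codewords.
  weight 2: 2 codewords.
  weight 4: 1 codewords.
Minimum distance d = smallest w > 0 with A_w > 0 = 2.
Sanity: Σ A_w = 4 = 2^2 = 4 ✓.


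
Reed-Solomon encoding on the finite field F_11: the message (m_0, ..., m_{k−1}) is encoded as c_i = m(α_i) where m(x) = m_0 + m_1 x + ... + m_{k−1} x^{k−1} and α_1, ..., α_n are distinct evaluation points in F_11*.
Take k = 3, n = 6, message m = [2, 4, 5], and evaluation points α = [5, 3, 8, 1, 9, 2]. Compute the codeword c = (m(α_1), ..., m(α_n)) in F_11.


c = [4, 4, 2, 0, 3, 8]

Message polynomial: m(x) = 2 + 4·x + 5·x^2 (mod 11).
For each evaluation point α_i, compute m(α_i) mod 11:
  α_1 = 5: Horner steps 5 → 7 → 4, so m(5) = 4.
  α_2 = 3: Horner steps 5 → 8 → 4, so m(3) = 4.
  α_3 = 8: Horner steps 5 → 0 → 2, so m(8) = 2.
  α_4 = 1: Horner steps 5 → 9 → 0, so m(1) = 0.
  α_5 = 9: Horner steps 5 → 5 → 3, so m(9) = 3.
  α_6 = 2: Horner steps 5 → 3 → 8, so m(2) = 8.
Codeword c = [4, 4, 2, 0, 3, 8] ∈ F_11^6.


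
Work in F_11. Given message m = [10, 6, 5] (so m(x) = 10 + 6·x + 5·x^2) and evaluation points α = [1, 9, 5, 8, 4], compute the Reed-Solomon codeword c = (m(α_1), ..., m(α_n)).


c = [10, 7, 0, 4, 4]

Message polynomial: m(x) = 10 + 6·x + 5·x^2 (mod 11).
For each evaluation point α_i, compute m(α_i) mod 11:
  α_1 = 1: Horner steps 5 → 0 → 10, so m(1) = 10.
  α_2 = 9: Horner steps 5 → 7 → 7, so m(9) = 7.
  α_3 = 5: Horner steps 5 → 9 → 0, so m(5) = 0.
  α_4 = 8: Horner steps 5 → 2 → 4, so m(8) = 4.
  α_5 = 4: Horner steps 5 → 4 → 4, so m(4) = 4.
Codeword c = [10, 7, 0, 4, 4] ∈ F_11^5.


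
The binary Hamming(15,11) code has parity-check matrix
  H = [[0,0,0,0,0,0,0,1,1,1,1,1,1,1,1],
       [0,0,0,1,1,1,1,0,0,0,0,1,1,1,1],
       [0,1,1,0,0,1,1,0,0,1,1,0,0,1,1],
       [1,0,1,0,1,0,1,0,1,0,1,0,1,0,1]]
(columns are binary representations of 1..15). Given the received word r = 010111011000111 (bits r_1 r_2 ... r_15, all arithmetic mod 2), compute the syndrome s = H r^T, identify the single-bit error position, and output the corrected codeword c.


s = (1, 0, 0, 0)^T, error position = 8, corrected codeword c = 010111001000111

Compute s = H r^T mod 2 one row at a time:
  s_1 = 1 + 1 + 0 + 0 + 0 + 1 + 1 + 1 = 5 ≡ 1 (mod 2).
  s_2 = 1 + 1 + 1 + 0 + 0 + 1 + 1 + 1 = 6 ≡ 0 (mod 2).
  s_3 = 1 + 0 + 1 + 0 + 0 + 0 + 1 + 1 = 4 ≡ 0 (mod 2).
  s_4 = 0 + 0 + 1 + 0 + 1 + 0 + 1 + 1 = 4 ≡ 0 (mod 2).
s = (1, 0, 0, 0)^T — this equals column 8 of H (binary 1000), so error is at position 8.
Correct: flip bit 8 of r = 010111011000111 to get c = 010111001000111.


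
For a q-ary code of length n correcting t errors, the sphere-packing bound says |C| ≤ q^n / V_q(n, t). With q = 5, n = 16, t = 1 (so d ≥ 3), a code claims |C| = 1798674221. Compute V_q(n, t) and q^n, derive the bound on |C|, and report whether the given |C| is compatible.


V_q(n, t) = 65, q^n = 152587890625, Hamming bound = 2347506009, |C| = 1798674221 ≤ bound (satisfied).

Step 1: Compute V_q(n, t) = Σ_{j=0}^1 C(n, j) (q−1)^j.
  j = 0: C(16,0)·(4)^0 = 1·1 = 1.
  j = 1: C(16,1)·(4)^1 = 16·4 = 64.
  V_q(n, t) = 1 + 64 = 65.
Step 2: q^n = 5^16 = 152587890625.
Step 3: Hamming bound ⌊q^n / V_q(n,t)⌋ = ⌊152587890625/65⌋ = 2347506009.
Step 4: Compare |C| = 1798674221 to 2347506009: satisfied.
The claimed |C| lies below the Hamming bound.


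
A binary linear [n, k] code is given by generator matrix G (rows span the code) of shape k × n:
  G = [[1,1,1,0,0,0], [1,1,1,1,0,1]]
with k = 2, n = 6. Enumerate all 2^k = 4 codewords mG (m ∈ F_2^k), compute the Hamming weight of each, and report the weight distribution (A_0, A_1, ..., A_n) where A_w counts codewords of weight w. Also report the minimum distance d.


Weight distribution: A_0 = 1, A_2 = 1, A_3 = 1, A_5 = 1. Minimum distance d = 2.

Enumerate all 2^2 = 4 messages m ∈ F_2^2.
For each, compute codeword c = mG in F_2^6, then tally its weight.
  m = 00 → c = 000000, weight = 0.
  m = 10 → c = 111000, weight = 3.
  m = 01 → c = 111101, weight = 5.
  m = 11 → c = 000101, weight = 2.
Tally weights:
  weight 0: 1 codewords.
  weight 2: 1 codewords.
  weight 3: 1 codewords.
  weight 5: 1 codewords.
Minimum distance d = smallest w > 0 with A_w > 0 = 2.
Sanity: Σ A_w = 4 = 2^2 = 4 ✓.


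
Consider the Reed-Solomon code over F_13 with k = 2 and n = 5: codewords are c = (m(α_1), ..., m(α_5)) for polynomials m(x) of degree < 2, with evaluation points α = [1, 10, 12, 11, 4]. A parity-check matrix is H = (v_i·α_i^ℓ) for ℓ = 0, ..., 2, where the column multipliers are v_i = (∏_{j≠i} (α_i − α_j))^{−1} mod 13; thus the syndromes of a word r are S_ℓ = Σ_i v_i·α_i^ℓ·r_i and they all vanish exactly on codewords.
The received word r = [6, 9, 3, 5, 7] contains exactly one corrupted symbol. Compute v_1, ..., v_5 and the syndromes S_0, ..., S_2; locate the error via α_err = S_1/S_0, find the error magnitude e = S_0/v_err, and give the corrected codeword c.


S = (4, 9, 4), error at position 3, error magnitude e = 2, c = [6, 9, 1, 5, 7].

Step 1: column multipliers v_i = (∏_{j≠i}(α_i − α_j))^{−1} mod 13.
  i = 1 (α = 1): (1−10)(1−12)(1−11)(1−4) = (−9)·(−11)·(−10)·(−3) = 2970 ≡ 6, so v_1 = 6^{−1} = 11 (mod 13).
  i = 2 (α = 10): (10−1)(10−12)(10−11)(10−4) = 9·(−2)·(−1)·6 = 108 ≡ 4, so v_2 = 4^{−1} = 10 (mod 13).
  i = 3 (α = 12): (12−1)(12−10)(12−11)(12−4) = 11·2·1·8 = 176 ≡ 7, so v_3 = 7^{−1} = 2 (mod 13).
  i = 4 (α = 11): (11−1)(11−10)(11−12)(11−4) = 10·1·(−1)·7 = −70 ≡ 8, so v_4 = 8^{−1} = 5 (mod 13).
  i = 5 (α = 4): (4−1)(4−10)(4−12)(4−11) = 3·(−6)·(−8)·(−7) = −1008 ≡ 6, so v_5 = 6^{−1} = 11 (mod 13).
  v = [11, 10, 2, 5, 11].
Step 2: syndromes of r = [6, 9, 3, 5, 7] (all sums mod 13).
  S_0 = Σ v_i r_i = 11·6 + 10·9 + 2·3 + 5·5 + 11·7 = 264 ≡ 4.
  S_1 = Σ v_i α_i r_i = 11·1·6 + 10·10·9 + 2·12·3 + 5·11·5 + 11·4·7 = 1621 ≡ 9.
  α_i^2 mod 13 = [1, 9, 1, 4, 3].
  S_2 = Σ v_i α_i^2 r_i = 11·1·6 + 10·9·9 + 2·1·3 + 5·4·5 + 11·3·7 = 1213 ≡ 4.
  S = (4, 9, 4) ≠ 0, so r is not a codeword (an error is present).
Step 3: locate the error. For a single error e at position i, S_ℓ = v_i·e·α_i^ℓ, so α_err = S_1/S_0.
  S_0^{−1} = 4^{−1} = 10 (mod 13), so α_err = 9·10 = 90 ≡ 12 = α_3. Error position i = 3.
  Consistency check: S_2/S_1 = 4·3 = 12 ≡ 12 = α_err ✓ (single-error assumption holds).
Step 4: error magnitude e = S_0/v_3 = S_0·∏_{j≠3}(α_3 − α_j) = 4·7 = 28 ≡ 2 (mod 13).
Step 5: correct position 3: c_3 = r_3 − e = 3 − 2 ≡ 1 (mod 13). Hence c = [6, 9, 1, 5, 7].
  Check: interpolating c through the α_i gives m(x) = 10 + 9·x (degree < 2) with m(α_i) = c_i for every i, so c is indeed a codeword.


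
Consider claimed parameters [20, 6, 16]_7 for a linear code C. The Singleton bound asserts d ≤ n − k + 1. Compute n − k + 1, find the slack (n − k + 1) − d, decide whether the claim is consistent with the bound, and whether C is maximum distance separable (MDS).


Singleton RHS = n − k + 1 = 15, slack = -1, bound violated (no such code; not MDS).

Singleton bound: d ≤ n − k + 1.
Here n = 20, k = 6, so n − k + 1 = 15.
Given d = 16, check d ≤ 15: NO.
Slack = (n − k + 1) − d = -1.
The slack is negative: d = 16 exceeds n − k + 1 = 15 by 1, so the Singleton bound is violated and no linear [20, 6, 16]_7 code can exist. In particular it is not MDS (MDS requires d = n − k + 1 exactly).
Description: the claimed parameters are [20, 6, 16]_7; such a code would be impossible (violates the Singleton bound).


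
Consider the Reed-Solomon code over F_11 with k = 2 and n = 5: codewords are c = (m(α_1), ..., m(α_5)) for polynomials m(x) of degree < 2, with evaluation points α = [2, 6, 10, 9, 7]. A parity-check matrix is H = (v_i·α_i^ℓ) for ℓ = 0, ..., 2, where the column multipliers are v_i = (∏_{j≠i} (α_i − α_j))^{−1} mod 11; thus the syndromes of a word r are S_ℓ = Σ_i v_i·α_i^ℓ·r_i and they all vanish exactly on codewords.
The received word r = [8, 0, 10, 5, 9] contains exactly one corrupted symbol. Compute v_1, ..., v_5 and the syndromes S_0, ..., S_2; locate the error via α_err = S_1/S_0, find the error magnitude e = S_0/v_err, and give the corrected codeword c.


S = (5, 6, 5), error at position 3, error magnitude e = 7, c = [8, 0, 3, 5, 9].

Step 1: column multipliers v_i = (∏_{j≠i}(α_i − α_j))^{−1} mod 11.
  i = 1 (α = 2): (2−6)(2−10)(2−9)(2−7) = (−4)·(−8)·(−7)·(−5) = 1120 ≡ 9, so v_1 = 9^{−1} = 5 (mod 11).
  i = 2 (α = 6): (6−2)(6−10)(6−9)(6−7) = 4·(−4)·(−3)·(−1) = −48 ≡ 7, so v_2 = 7^{−1} = 8 (mod 11).
  i = 3 (α = 10): (10−2)(10−6)(10−9)(10−7) = 8·4·1·3 = 96 ≡ 8, so v_3 = 8^{−1} = 7 (mod 11).
  i = 4 (α = 9): (9−2)(9−6)(9−10)(9−7) = 7·3·(−1)·2 = −42 ≡ 2, so v_4 = 2^{−1} = 6 (mod 11).
  i = 5 (α = 7): (7−2)(7−6)(7−10)(7−9) = 5·1·(−3)·(−2) = 30 ≡ 8, so v_5 = 8^{−1} = 7 (mod 11).
  v = [5, 8, 7, 6, 7].
Step 2: syndromes of r = [8, 0, 10, 5, 9] (all sums mod 11).
  S_0 = Σ v_i r_i = 5·8 + 8·0 + 7·10 + 6·5 + 7·9 = 203 ≡ 5.
  S_1 = Σ v_i α_i r_i = 5·2·8 + 8·6·0 + 7·10·10 + 6·9·5 + 7·7·9 = 1491 ≡ 6.
  α_i^2 mod 11 = [4, 3, 1, 4, 5].
  S_2 = Σ v_i α_i^2 r_i = 5·4·8 + 8·3·0 + 7·1·10 + 6·4·5 + 7·5·9 = 665 ≡ 5.
  S = (5, 6, 5) ≠ 0, so r is not a codeword (an error is present).
Step 3: locate the error. For a single error e at position i, S_ℓ = v_i·e·α_i^ℓ, so α_err = S_1/S_0.
  S_0^{−1} = 5^{−1} = 9 (mod 11), so α_err = 6·9 = 54 ≡ 10 = α_3. Error position i = 3.
  Consistency check: S_2/S_1 = 5·2 = 10 ≡ 10 = α_err ✓ (single-error assumption holds).
Step 4: error magnitude e = S_0/v_3 = S_0·∏_{j≠3}(α_3 − α_j) = 5·8 = 40 ≡ 7 (mod 11).
Step 5: correct position 3: c_3 = r_3 − e = 10 − 7 ≡ 3 (mod 11). Hence c = [8, 0, 3, 5, 9].
  Check: interpolating c through the α_i gives m(x) = 1 + 9·x (degree < 2) with m(α_i) = c_i for every i, so c is indeed a codeword.


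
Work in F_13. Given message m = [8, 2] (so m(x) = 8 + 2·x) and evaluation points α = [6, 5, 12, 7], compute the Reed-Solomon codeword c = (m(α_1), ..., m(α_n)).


c = [7, 5, 6, 9]

Message polynomial: m(x) = 8 + 2·x (mod 13).
For each evaluation point α_i, compute m(α_i) mod 13:
  α_1 = 6: Horner steps 2 → 7, so m(6) = 7.
  α_2 = 5: Horner steps 2 → 5, so m(5) = 5.
  α_3 = 12: Horner steps 2 → 6, so m(12) = 6.
  α_4 = 7: Horner steps 2 → 9, so m(7) = 9.
Codeword c = [7, 5, 6, 9] ∈ F_13^4.


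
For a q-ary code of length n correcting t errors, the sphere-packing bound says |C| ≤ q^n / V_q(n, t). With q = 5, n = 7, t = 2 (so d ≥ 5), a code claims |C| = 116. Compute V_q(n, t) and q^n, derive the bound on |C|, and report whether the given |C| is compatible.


V_q(n, t) = 365, q^n = 78125, Hamming bound = 214, |C| = 116 ≤ bound (satisfied).

Step 1: Compute V_q(n, t) = Σ_{j=0}^2 C(n, j) (q−1)^j.
  j = 0: C(7,0)·(4)^0 = 1·1 = 1.
  j = 1: C(7,1)·(4)^1 = 7·4 = 28.
  j = 2: C(7,2)·(4)^2 = 21·16 = 336.
  V_q(n, t) = 1 + 28 + 336 = 365.
Step 2: q^n = 5^7 = 78125.
Step 3: Hamming bound ⌊q^n / V_q(n,t)⌋ = ⌊78125/365⌋ = 214.
Step 4: Compare |C| = 116 to 214: satisfied.
The claimed |C| lies below the Hamming bound.


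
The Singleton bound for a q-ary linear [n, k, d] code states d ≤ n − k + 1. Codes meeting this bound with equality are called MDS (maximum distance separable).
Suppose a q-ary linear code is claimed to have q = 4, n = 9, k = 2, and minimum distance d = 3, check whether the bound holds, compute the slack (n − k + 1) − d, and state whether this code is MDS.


Singleton RHS = n − k + 1 = 8, slack = 5, bound satisfied, not MDS.

Singleton bound: d ≤ n − k + 1.
Here n = 9, k = 2, so n − k + 1 = 8.
Given d = 3, check d ≤ 8: YES.
Slack = (n − k + 1) − d = 5.
The code is NOT MDS (slack = 5 > 0).
Description: the claimed parameters are [9, 2, 3]_4; such a code would be non-MDS.


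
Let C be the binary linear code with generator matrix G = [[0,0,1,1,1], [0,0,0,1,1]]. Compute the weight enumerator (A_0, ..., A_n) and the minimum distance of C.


Weight distribution: A_0 = 1, A_1 = 1, A_2 = 1, A_3 = 1. Minimum distance d = 1.

Enumerate all 2^2 = 4 messages m ∈ F_2^2.
For each, compute codeword c = mG in F_2^5, then tally its weight.
  m = 00 → c = 00000, weight = 0.
  m = 10 → c = 00111, weight = 3.
  m = 01 → c = 00011, weight = 2.
  m = 11 → c = 00100, weight = 1.
Tally weights:
  weight 0: 1 codewords.
  weight 1: 1 codewords.
  weight 2: 1 codewords.
  weight 3: 1 codewords.
Minimum distance d = smallest w > 0 with A_w > 0 = 1.
Sanity: Σ A_w = 4 = 2^2 = 4 ✓.


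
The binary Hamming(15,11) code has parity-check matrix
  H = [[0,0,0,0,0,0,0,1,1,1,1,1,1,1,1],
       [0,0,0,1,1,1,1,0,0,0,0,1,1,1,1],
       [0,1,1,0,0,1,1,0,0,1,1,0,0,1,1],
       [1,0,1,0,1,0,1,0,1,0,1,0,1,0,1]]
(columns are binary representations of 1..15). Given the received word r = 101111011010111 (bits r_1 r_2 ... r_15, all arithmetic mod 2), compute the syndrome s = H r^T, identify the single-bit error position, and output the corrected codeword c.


s = (0, 0, 1, 1)^T, error position = 3, corrected codeword c = 100111011010111

Compute s = H r^T mod 2 one row at a time:
  s_1 = 1 + 1 + 0 + 1 + 0 + 1 + 1 + 1 = 6 ≡ 0 (mod 2).
  s_2 = 1 + 1 + 1 + 0 + 0 + 1 + 1 + 1 = 6 ≡ 0 (mod 2).
  s_3 = 0 + 1 + 1 + 0 + 0 + 1 + 1 + 1 = 5 ≡ 1 (mod 2).
  s_4 = 1 + 1 + 1 + 0 + 1 + 1 + 1 + 1 = 7 ≡ 1 (mod 2).
s = (0, 0, 1, 1)^T — this equals column 3 of H (binary 0011), so error is at position 3.
Correct: flip bit 3 of r = 101111011010111 to get c = 100111011010111.


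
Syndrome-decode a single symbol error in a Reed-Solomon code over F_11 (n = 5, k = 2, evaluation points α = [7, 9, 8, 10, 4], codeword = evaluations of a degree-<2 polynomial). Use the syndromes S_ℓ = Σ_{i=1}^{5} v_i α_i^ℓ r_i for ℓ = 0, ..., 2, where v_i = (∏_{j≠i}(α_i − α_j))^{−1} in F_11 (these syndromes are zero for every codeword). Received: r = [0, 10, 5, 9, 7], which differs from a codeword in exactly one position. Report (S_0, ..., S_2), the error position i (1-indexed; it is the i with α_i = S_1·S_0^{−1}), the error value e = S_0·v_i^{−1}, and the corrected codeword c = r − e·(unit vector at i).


S = (9, 2, 9), error at position 4, error magnitude e = 5, c = [0, 10, 5, 4, 7].

Step 1: column multipliers v_i = (∏_{j≠i}(α_i − α_j))^{−1} mod 11.
  i = 1 (α = 7): (7−9)(7−8)(7−10)(7−4) = (−2)·(−1)·(−3)·3 = −18 ≡ 4, so v_1 = 4^{−1} = 3 (mod 11).
  i = 2 (α = 9): (9−7)(9−8)(9−10)(9−4) = 2·1·(−1)·5 = −10 ≡ 1, so v_2 = 1^{−1} = 1 (mod 11).
  i = 3 (α = 8): (8−7)(8−9)(8−10)(8−4) = 1·(−1)·(−2)·4 = 8 ≡ 8, so v_3 = 8^{−1} = 7 (mod 11).
  i = 4 (α = 10): (10−7)(10−9)(10−8)(10−4) = 3·1·2·6 = 36 ≡ 3, so v_4 = 3^{−1} = 4 (mod 11).
  i = 5 (α = 4): (4−7)(4−9)(4−8)(4−10) = (−3)·(−5)·(−4)·(−6) = 360 ≡ 8, so v_5 = 8^{−1} = 7 (mod 11).
  v = [3, 1, 7, 4, 7].
Step 2: syndromes of r = [0, 10, 5, 9, 7] (all sums mod 11).
  S_0 = Σ v_i r_i = 3·0 + 1·10 + 7·5 + 4·9 + 7·7 = 130 ≡ 9.
  S_1 = Σ v_i α_i r_i = 3·7·0 + 1·9·10 + 7·8·5 + 4·10·9 + 7·4·7 = 926 ≡ 2.
  α_i^2 mod 11 = [5, 4, 9, 1, 5].
  S_2 = Σ v_i α_i^2 r_i = 3·5·0 + 1·4·10 + 7·9·5 + 4·1·9 + 7·5·7 = 636 ≡ 9.
  S = (9, 2, 9) ≠ 0, so r is not a codeword (an error is present).
Step 3: locate the error. For a single error e at position i, S_ℓ = v_i·e·α_i^ℓ, so α_err = S_1/S_0.
  S_0^{−1} = 9^{−1} = 5 (mod 11), so α_err = 2·5 = 10 ≡ 10 = α_4. Error position i = 4.
  Consistency check: S_2/S_1 = 9·6 = 54 ≡ 10 = α_err ✓ (single-error assumption holds).
Step 4: error magnitude e = S_0/v_4 = S_0·∏_{j≠4}(α_4 − α_j) = 9·3 = 27 ≡ 5 (mod 11).
Step 5: correct position 4: c_4 = r_4 − e = 9 − 5 ≡ 4 (mod 11). Hence c = [0, 10, 5, 4, 7].
  Check: interpolating c through the α_i gives m(x) = 9 + 5·x (degree < 2) with m(α_i) = c_i for every i, so c is indeed a codeword.


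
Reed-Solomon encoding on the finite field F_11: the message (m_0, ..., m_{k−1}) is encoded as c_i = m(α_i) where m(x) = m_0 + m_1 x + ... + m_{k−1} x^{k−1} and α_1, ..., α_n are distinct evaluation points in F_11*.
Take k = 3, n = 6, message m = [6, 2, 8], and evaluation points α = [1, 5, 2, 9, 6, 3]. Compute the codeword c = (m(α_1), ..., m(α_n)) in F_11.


c = [5, 7, 9, 1, 9, 7]

Message polynomial: m(x) = 6 + 2·x + 8·x^2 (mod 11).
For each evaluation point α_i, compute m(α_i) mod 11:
  α_1 = 1: Horner steps 8 → 10 → 5, so m(1) = 5.
  α_2 = 5: Horner steps 8 → 9 → 7, so m(5) = 7.
  α_3 = 2: Horner steps 8 → 7 → 9, so m(2) = 9.
  α_4 = 9: Horner steps 8 → 8 → 1, so m(9) = 1.
  α_5 = 6: Horner steps 8 → 6 → 9, so m(6) = 9.
  α_6 = 3: Horner steps 8 → 4 → 7, so m(3) = 7.
Codeword c = [5, 7, 9, 1, 9, 7] ∈ F_11^6.


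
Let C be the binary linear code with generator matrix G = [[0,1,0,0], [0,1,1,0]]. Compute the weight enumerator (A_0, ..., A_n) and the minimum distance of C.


Weight distribution: A_0 = 1, A_1 = 2, A_2 = 1. Minimum distance d = 1.

Enumerate all 2^2 = 4 messages m ∈ F_2^2.
For each, compute codeword c = mG in F_2^4, then tally its weight.
  m = 00 → c = 0000, weight = 0.
  m = 10 → c = 0100, weight = 1.
  m = 01 → c = 0110, weight = 2.
  m = 11 → c = 0010, weight = 1.
Tally weights:
  weight 0: 1 codewords.
  weight 1: 2 codewords.
  weight 2: 1 codewords.
Minimum distance d = smallest w > 0 with A_w > 0 = 1.
Sanity: Σ A_w = 4 = 2^2 = 4 ✓.


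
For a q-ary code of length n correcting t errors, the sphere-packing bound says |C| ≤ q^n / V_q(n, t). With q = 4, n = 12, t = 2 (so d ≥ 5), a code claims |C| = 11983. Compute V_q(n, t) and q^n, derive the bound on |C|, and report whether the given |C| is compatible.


V_q(n, t) = 631, q^n = 16777216, Hamming bound = 26588, |C| = 11983 ≤ bound (satisfied).

Step 1: Compute V_q(n, t) = Σ_{j=0}^2 C(n, j) (q−1)^j.
  j = 0: C(12,0)·(3)^0 = 1·1 = 1.
  j = 1: C(12,1)·(3)^1 = 12·3 = 36.
  j = 2: C(12,2)·(3)^2 = 66·9 = 594.
  V_q(n, t) = 1 + 36 + 594 = 631.
Step 2: q^n = 4^12 = 16777216.
Step 3: Hamming bound ⌊q^n / V_q(n,t)⌋ = ⌊16777216/631⌋ = 26588.
Step 4: Compare |C| = 11983 to 26588: satisfied.
The claimed |C| lies below the Hamming bound.


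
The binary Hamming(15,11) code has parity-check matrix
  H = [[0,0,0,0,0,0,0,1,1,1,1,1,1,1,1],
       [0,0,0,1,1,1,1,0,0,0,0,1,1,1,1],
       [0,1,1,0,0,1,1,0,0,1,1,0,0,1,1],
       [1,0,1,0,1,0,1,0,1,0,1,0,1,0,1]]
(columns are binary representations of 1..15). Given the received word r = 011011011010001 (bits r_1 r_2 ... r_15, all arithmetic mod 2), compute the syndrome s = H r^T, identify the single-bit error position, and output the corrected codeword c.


s = (0, 1, 1, 1)^T, error position = 7, corrected codeword c = 011011111010001

Compute s = H r^T mod 2 one row at a time:
  s_1 = 1 + 1 + 0 + 1 + 0 + 0 + 0 + 1 = 4 ≡ 0 (mod 2).
  s_2 = 0 + 1 + 1 + 0 + 0 + 0 + 0 + 1 = 3 ≡ 1 (mod 2).
  s_3 = 1 + 1 + 1 + 0 + 0 + 1 + 0 + 1 = 5 ≡ 1 (mod 2).
  s_4 = 0 + 1 + 1 + 0 + 1 + 1 + 0 + 1 = 5 ≡ 1 (mod 2).
s = (0, 1, 1, 1)^T — this equals column 7 of H (binary 0111), so error is at position 7.
Correct: flip bit 7 of r = 011011011010001 to get c = 011011111010001.


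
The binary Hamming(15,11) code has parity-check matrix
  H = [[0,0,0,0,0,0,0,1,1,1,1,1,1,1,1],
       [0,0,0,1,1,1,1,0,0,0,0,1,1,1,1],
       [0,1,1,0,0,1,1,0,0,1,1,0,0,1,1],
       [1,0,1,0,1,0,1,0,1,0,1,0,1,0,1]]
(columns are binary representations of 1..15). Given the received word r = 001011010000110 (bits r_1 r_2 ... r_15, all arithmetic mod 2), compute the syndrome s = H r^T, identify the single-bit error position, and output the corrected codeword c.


s = (1, 0, 1, 1)^T, error position = 11, corrected codeword c = 001011010010110

Compute s = H r^T mod 2 one row at a time:
  s_1 = 1 + 0 + 0 + 0 + 0 + 1 + 1 + 0 = 3 ≡ 1 (mod 2).
  s_2 = 0 + 1 + 1 + 0 + 0 + 1 + 1 + 0 = 4 ≡ 0 (mod 2).
  s_3 = 0 + 1 + 1 + 0 + 0 + 0 + 1 + 0 = 3 ≡ 1 (mod 2).
  s_4 = 0 + 1 + 1 + 0 + 0 + 0 + 1 + 0 = 3 ≡ 1 (mod 2).
s = (1, 0, 1, 1)^T — this equals column 11 of H (binary 1011), so error is at position 11.
Correct: flip bit 11 of r = 001011010000110 to get c = 001011010010110.


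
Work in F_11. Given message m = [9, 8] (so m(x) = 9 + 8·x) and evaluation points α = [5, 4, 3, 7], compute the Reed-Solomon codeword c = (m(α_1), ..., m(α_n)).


c = [5, 8, 0, 10]

Message polynomial: m(x) = 9 + 8·x (mod 11).
For each evaluation point α_i, compute m(α_i) mod 11:
  α_1 = 5: Horner steps 8 → 5, so m(5) = 5.
  α_2 = 4: Horner steps 8 → 8, so m(4) = 8.
  α_3 = 3: Horner steps 8 → 0, so m(3) = 0.
  α_4 = 7: Horner steps 8 → 10, so m(7) = 10.
Codeword c = [5, 8, 0, 10] ∈ F_11^4.


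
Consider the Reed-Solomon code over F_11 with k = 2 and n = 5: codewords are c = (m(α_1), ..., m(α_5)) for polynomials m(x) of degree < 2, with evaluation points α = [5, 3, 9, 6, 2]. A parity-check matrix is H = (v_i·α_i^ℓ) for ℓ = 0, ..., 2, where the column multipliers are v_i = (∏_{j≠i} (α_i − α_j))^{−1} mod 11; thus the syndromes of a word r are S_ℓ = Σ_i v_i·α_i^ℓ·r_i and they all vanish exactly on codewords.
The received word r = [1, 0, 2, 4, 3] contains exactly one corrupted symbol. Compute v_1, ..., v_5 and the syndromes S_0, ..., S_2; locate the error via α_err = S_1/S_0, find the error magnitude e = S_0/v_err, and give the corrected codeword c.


S = (2, 6, 7), error at position 2, error magnitude e = 5, c = [1, 6, 2, 4, 3].

Step 1: column multipliers v_i = (∏_{j≠i}(α_i − α_j))^{−1} mod 11.
  i = 1 (α = 5): (5−3)(5−9)(5−6)(5−2) = 2·(−4)·(−1)·3 = 24 ≡ 2, so v_1 = 2^{−1} = 6 (mod 11).
  i = 2 (α = 3): (3−5)(3−9)(3−6)(3−2) = (−2)·(−6)·(−3)·1 = −36 ≡ 8, so v_2 = 8^{−1} = 7 (mod 11).
  i = 3 (α = 9): (9−5)(9−3)(9−6)(9−2) = 4·6·3·7 = 504 ≡ 9, so v_3 = 9^{−1} = 5 (mod 11).
  i = 4 (α = 6): (6−5)(6−3)(6−9)(6−2) = 1·3·(−3)·4 = −36 ≡ 8, so v_4 = 8^{−1} = 7 (mod 11).
  i = 5 (α = 2): (2−5)(2−3)(2−9)(2−6) = (−3)·(−1)·(−7)·(−4) = 84 ≡ 7, so v_5 = 7^{−1} = 8 (mod 11).
  v = [6, 7, 5, 7, 8].
Step 2: syndromes of r = [1, 0, 2, 4, 3] (all sums mod 11).
  S_0 = Σ v_i r_i = 6·1 + 7·0 + 5·2 + 7·4 + 8·3 = 68 ≡ 2.
  S_1 = Σ v_i α_i r_i = 6·5·1 + 7·3·0 + 5·9·2 + 7·6·4 + 8·2·3 = 336 ≡ 6.
  α_i^2 mod 11 = [3, 9, 4, 3, 4].
  S_2 = Σ v_i α_i^2 r_i = 6·3·1 + 7·9·0 + 5·4·2 + 7·3·4 + 8·4·3 = 238 ≡ 7.
  S = (2, 6, 7) ≠ 0, so r is not a codeword (an error is present).
Step 3: locate the error. For a single error e at position i, S_ℓ = v_i·e·α_i^ℓ, so α_err = S_1/S_0.
  S_0^{−1} = 2^{−1} = 6 (mod 11), so α_err = 6·6 = 36 ≡ 3 = α_2. Error position i = 2.
  Consistency check: S_2/S_1 = 7·2 = 14 ≡ 3 = α_err ✓ (single-error assumption holds).
Step 4: error magnitude e = S_0/v_2 = S_0·∏_{j≠2}(α_2 − α_j) = 2·8 = 16 ≡ 5 (mod 11).
Step 5: correct position 2: c_2 = r_2 − e = 0 − 5 ≡ 6 (mod 11). Hence c = [1, 6, 2, 4, 3].
  Check: interpolating c through the α_i gives m(x) = 8 + 3·x (degree < 2) with m(α_i) = c_i for every i, so c is indeed a codeword.


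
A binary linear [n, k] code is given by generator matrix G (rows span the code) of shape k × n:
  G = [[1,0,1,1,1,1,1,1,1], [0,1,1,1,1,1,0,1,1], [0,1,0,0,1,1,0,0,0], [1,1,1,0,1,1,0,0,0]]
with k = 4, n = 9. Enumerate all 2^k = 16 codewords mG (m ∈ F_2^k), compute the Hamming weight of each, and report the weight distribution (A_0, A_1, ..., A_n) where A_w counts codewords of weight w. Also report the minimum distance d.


Weight distribution: A_0 = 1, A_2 = 1, A_3 = 3, A_4 = 4, A_5 = 2, A_6 = 1, A_7 = 3, A_8 = 1. Minimum distance d = 2.

Enumerate all 2^4 = 16 messages m ∈ F_2^4.
For each, compute codeword c = mG in F_2^9, then tally its weight.
  m = 0000 → c = 000000000, weight = 0.
  m = 1000 → c = 101111111, weight = 8.
  m = 0100 → c = 011111011, weight = 7.
  m = 1100 → c = 110000100, weight = 3.
  m = 0010 → c = 010011000, weight = 3.
  m = 1010 → c = 111100111, weight = 7.
  m = 0110 → c = 001100011, weight = 4.
  m = 1110 → c = 100011100, weight = 4.
  m = 0001 → c = 111011000, weight = 5.
  m = 1001 → c = 010100111, weight = 5.
  m = 0101 → c = 100100011, weight = 4.
  m = 1101 → c = 001011100, weight = 4.
  m = 0011 → c = 101000000, weight = 2.
  m = 1011 → c = 000111111, weight = 6.
  m = 0111 → c = 110111011, weight = 7.
  m = 1111 → c = 011000100, weight = 3.
Tally weights:
  weight 0: 1 codewords.
  weight 2: 1 codewords.
  weight 3: 3 codewords.
  weight 4: 4 codewords.
  weight 5: 2 codewords.
  weight 6: 1 codewords.
  weight 7: 3 codewords.
  weight 8: 1 codewords.
Minimum distance d = smallest w > 0 with A_w > 0 = 2.
Sanity: Σ A_w = 16 = 2^4 = 16 ✓.


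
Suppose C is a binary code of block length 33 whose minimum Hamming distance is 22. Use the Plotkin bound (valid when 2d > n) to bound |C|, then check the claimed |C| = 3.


Plotkin bound M ≤ 4; given |C| = 3 ≤ bound (satisfied).

Check applicability: 2d = 44, n = 33.
2d − n = 11 > 0, so Plotkin applies.
Compute d/(2d−n) = 22/11 ≈ 2.0000.
⌊d/(2d−n)⌋ = 2.
Plotkin bound: M ≤ 2·2 = 4.
Given |C| = 3, check: satisfied.
This |C| is below the Plotkin bound.


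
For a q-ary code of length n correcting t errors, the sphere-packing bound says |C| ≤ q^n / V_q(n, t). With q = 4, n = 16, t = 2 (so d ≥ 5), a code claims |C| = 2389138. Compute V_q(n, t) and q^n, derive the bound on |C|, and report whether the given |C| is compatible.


V_q(n, t) = 1129, q^n = 4294967296, Hamming bound = 3804222, |C| = 2389138 ≤ bound (satisfied).

Step 1: Compute V_q(n, t) = Σ_{j=0}^2 C(n, j) (q−1)^j.
  j = 0: C(16,0)·(3)^0 = 1·1 = 1.
  j = 1: C(16,1)·(3)^1 = 16·3 = 48.
  j = 2: C(16,2)·(3)^2 = 120·9 = 1080.
  V_q(n, t) = 1 + 48 + 1080 = 1129.
Step 2: q^n = 4^16 = 4294967296.
Step 3: Hamming bound ⌊q^n / V_q(n,t)⌋ = ⌊4294967296/1129⌋ = 3804222.
Step 4: Compare |C| = 2389138 to 3804222: satisfied.
The claimed |C| lies below the Hamming bound.


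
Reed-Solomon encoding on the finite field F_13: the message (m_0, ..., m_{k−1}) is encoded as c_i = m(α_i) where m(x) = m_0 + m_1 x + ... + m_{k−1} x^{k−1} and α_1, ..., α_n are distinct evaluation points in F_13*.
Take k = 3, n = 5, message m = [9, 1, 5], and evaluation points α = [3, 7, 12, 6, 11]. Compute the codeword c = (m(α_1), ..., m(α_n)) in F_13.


c = [5, 1, 0, 0, 1]

Message polynomial: m(x) = 9 + 1·x + 5·x^2 (mod 13).
For each evaluation point α_i, compute m(α_i) mod 13:
  α_1 = 3: Horner steps 5 → 3 → 5, so m(3) = 5.
  α_2 = 7: Horner steps 5 → 10 → 1, so m(7) = 1.
  α_3 = 12: Horner steps 5 → 9 → 0, so m(12) = 0.
  α_4 = 6: Horner steps 5 → 5 → 0, so m(6) = 0.
  α_5 = 11: Horner steps 5 → 4 → 1, so m(11) = 1.
Codeword c = [5, 1, 0, 0, 1] ∈ F_13^5.


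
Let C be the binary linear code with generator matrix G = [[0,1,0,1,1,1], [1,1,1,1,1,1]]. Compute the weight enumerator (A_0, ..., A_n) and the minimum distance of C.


Weight distribution: A_0 = 1, A_2 = 1, A_4 = 1, A_6 = 1. Minimum distance d = 2.

Enumerate all 2^2 = 4 messages m ∈ F_2^2.
For each, compute codeword c = mG in F_2^6, then tally its weight.
  m = 00 → c = 000000, weight = 0.
  m = 10 → c = 010111, weight = 4.
  m = 01 → c = 111111, weight = 6.
  m = 11 → c = 101000, weight = 2.
Tally weights:
  weight 0: 1 codewords.
  weight 2: 1 codewords.
  weight 4: 1 codewords.
  weight 6: 1 codewords.
Minimum distance d = smallest w > 0 with A_w > 0 = 2.
Sanity: Σ A_w = 4 = 2^2 = 4 ✓.


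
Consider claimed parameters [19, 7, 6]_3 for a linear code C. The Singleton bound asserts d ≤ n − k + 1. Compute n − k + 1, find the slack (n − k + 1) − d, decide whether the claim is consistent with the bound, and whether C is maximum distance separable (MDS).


Singleton RHS = n − k + 1 = 13, slack = 7, bound satisfied, not MDS.

Singleton bound: d ≤ n − k + 1.
Here n = 19, k = 7, so n − k + 1 = 13.
Given d = 6, check d ≤ 13: YES.
Slack = (n − k + 1) − d = 7.
The code is NOT MDS (slack = 7 > 0).
Description: the claimed parameters are [19, 7, 6]_3; such a code would be non-MDS.


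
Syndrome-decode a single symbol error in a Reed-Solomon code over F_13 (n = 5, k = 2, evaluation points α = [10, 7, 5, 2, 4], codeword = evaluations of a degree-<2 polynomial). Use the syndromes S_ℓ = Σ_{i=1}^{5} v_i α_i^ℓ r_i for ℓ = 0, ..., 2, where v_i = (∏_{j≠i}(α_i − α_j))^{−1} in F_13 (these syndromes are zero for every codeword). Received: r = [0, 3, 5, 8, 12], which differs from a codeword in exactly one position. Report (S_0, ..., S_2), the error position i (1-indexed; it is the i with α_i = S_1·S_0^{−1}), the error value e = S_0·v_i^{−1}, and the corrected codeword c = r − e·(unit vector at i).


S = (2, 8, 6), error at position 5, error magnitude e = 6, c = [0, 3, 5, 8, 6].

Step 1: column multipliers v_i = (∏_{j≠i}(α_i − α_j))^{−1} mod 13.
  i = 1 (α = 10): (10−7)(10−5)(10−2)(10−4) = 3·5·8·6 = 720 ≡ 5, so v_1 = 5^{−1} = 8 (mod 13).
  i = 2 (α = 7): (7−10)(7−5)(7−2)(7−4) = (−3)·2·5·3 = −90 ≡ 1, so v_2 = 1^{−1} = 1 (mod 13).
  i = 3 (α = 5): (5−10)(5−7)(5−2)(5−4) = (−5)·(−2)·3·1 = 30 ≡ 4, so v_3 = 4^{−1} = 10 (mod 13).
  i = 4 (α = 2): (2−10)(2−7)(2−5)(2−4) = (−8)·(−5)·(−3)·(−2) = 240 ≡ 6, so v_4 = 6^{−1} = 11 (mod 13).
  i = 5 (α = 4): (4−10)(4−7)(4−5)(4−2) = (−6)·(−3)·(−1)·2 = −36 ≡ 3, so v_5 = 3^{−1} = 9 (mod 13).
  v = [8, 1, 10, 11, 9].
Step 2: syndromes of r = [0, 3, 5, 8, 12] (all sums mod 13).
  S_0 = Σ v_i r_i = 8·0 + 1·3 + 10·5 + 11·8 + 9·12 = 249 ≡ 2.
  S_1 = Σ v_i α_i r_i = 8·10·0 + 1·7·3 + 10·5·5 + 11·2·8 + 9·4·12 = 879 ≡ 8.
  α_i^2 mod 13 = [9, 10, 12, 4, 3].
  S_2 = Σ v_i α_i^2 r_i = 8·9·0 + 1·10·3 + 10·12·5 + 11·4·8 + 9·3·12 = 1306 ≡ 6.
  S = (2, 8, 6) ≠ 0, so r is not a codeword (an error is present).
Step 3: locate the error. For a single error e at position i, S_ℓ = v_i·e·α_i^ℓ, so α_err = S_1/S_0.
  S_0^{−1} = 2^{−1} = 7 (mod 13), so α_err = 8·7 = 56 ≡ 4 = α_5. Error position i = 5.
  Consistency check: S_2/S_1 = 6·5 = 30 ≡ 4 = α_err ✓ (single-error assumption holds).
Step 4: error magnitude e = S_0/v_5 = S_0·∏_{j≠5}(α_5 − α_j) = 2·3 = 6 ≡ 6 (mod 13).
Step 5: correct position 5: c_5 = r_5 − e = 12 − 6 ≡ 6 (mod 13). Hence c = [0, 3, 5, 8, 6].
  Check: interpolating c through the α_i gives m(x) = 10 + 12·x (degree < 2) with m(α_i) = c_i for every i, so c is indeed a codeword.


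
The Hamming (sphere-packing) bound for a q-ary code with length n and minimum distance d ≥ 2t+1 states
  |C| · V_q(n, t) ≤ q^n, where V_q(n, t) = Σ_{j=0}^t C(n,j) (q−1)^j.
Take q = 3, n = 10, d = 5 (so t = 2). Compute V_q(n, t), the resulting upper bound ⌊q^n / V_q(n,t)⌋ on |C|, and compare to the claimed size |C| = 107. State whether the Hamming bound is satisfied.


V_q(n, t) = 201, q^n = 59049, Hamming bound = 293, |C| = 107 ≤ bound (satisfied).

Step 1: Compute V_q(n, t) = Σ_{j=0}^2 C(n, j) (q−1)^j.
  j = 0: C(10,0)·(2)^0 = 1·1 = 1.
  j = 1: C(10,1)·(2)^1 = 10·2 = 20.
  j = 2: C(10,2)·(2)^2 = 45·4 = 180.
  V_q(n, t) = 1 + 20 + 180 = 201.
Step 2: q^n = 3^10 = 59049.
Step 3: Hamming bound ⌊q^n / V_q(n,t)⌋ = ⌊59049/201⌋ = 293.
Step 4: Compare |C| = 107 to 293: satisfied.
The claimed |C| lies below the Hamming bound.


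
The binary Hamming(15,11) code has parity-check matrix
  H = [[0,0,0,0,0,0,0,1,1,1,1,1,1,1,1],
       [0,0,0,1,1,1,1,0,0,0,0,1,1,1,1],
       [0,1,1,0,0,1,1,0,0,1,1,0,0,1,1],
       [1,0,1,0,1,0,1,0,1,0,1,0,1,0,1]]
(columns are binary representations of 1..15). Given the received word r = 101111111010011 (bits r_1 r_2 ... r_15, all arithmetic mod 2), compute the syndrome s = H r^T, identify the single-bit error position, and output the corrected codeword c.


s = (1, 0, 0, 1)^T, error position = 9, corrected codeword c = 101111110010011

Compute s = H r^T mod 2 one row at a time:
  s_1 = 1 + 1 + 0 + 1 + 0 + 0 + 1 + 1 = 5 ≡ 1 (mod 2).
  s_2 = 1 + 1 + 1 + 1 + 0 + 0 + 1 + 1 = 6 ≡ 0 (mod 2).
  s_3 = 0 + 1 + 1 + 1 + 0 + 1 + 1 + 1 = 6 ≡ 0 (mod 2).
  s_4 = 1 + 1 + 1 + 1 + 1 + 1 + 0 + 1 = 7 ≡ 1 (mod 2).
s = (1, 0, 0, 1)^T — this equals column 9 of H (binary 1001), so error is at position 9.
Correct: flip bit 9 of r = 101111111010011 to get c = 101111110010011.


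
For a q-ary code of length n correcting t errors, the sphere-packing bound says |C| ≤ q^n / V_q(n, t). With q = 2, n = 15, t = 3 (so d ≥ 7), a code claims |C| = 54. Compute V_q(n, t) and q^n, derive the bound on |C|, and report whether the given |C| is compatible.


V_q(n, t) = 576, q^n = 32768, Hamming bound = 56, |C| = 54 ≤ bound (satisfied).

Step 1: Compute V_q(n, t) = Σ_{j=0}^3 C(n, j) (q−1)^j.
  j = 0: C(15,0)·(1)^0 = 1·1 = 1.
  j = 1: C(15,1)·(1)^1 = 15·1 = 15.
  j = 2: C(15,2)·(1)^2 = 105·1 = 105.
  j = 3: C(15,3)·(1)^3 = 455·1 = 455.
  V_q(n, t) = 1 + 15 + 105 + 455 = 576.
Step 2: q^n = 2^15 = 32768.
Step 3: Hamming bound ⌊q^n / V_q(n,t)⌋ = ⌊32768/576⌋ = 56.
Step 4: Compare |C| = 54 to 56: satisfied.
The claimed |C| lies below the Hamming bound.


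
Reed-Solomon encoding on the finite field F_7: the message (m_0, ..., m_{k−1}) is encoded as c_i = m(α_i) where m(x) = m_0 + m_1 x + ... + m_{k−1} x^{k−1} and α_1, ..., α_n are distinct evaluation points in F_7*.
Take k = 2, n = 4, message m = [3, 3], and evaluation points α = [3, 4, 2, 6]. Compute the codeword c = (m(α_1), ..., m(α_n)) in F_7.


c = [5, 1, 2, 0]

Message polynomial: m(x) = 3 + 3·x (mod 7).
For each evaluation point α_i, compute m(α_i) mod 7:
  α_1 = 3: Horner steps 3 → 5, so m(3) = 5.
  α_2 = 4: Horner steps 3 → 1, so m(4) = 1.
  α_3 = 2: Horner steps 3 → 2, so m(2) = 2.
  α_4 = 6: Horner steps 3 → 0, so m(6) = 0.
Codeword c = [5, 1, 2, 0] ∈ F_7^4.


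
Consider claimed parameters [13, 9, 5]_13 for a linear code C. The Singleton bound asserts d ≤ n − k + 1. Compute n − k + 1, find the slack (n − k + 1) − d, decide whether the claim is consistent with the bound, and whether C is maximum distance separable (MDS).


Singleton RHS = n − k + 1 = 5, slack = 0, bound satisfied, MDS.

Singleton bound: d ≤ n − k + 1.
Here n = 13, k = 9, so n − k + 1 = 5.
Given d = 5, check d ≤ 5: YES.
Slack = (n − k + 1) − d = 0.
The code is MDS (slack = 0).
Description: the claimed parameters are [13, 9, 5]_13; such a code would be MDS (meets Singleton bound).


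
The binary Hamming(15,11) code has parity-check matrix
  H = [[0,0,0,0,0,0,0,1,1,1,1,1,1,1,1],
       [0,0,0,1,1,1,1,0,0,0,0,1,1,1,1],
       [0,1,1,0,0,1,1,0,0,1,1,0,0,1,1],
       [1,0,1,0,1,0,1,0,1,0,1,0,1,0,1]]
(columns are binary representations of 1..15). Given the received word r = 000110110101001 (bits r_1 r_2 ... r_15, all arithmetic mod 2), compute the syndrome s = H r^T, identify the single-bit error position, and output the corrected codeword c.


s = (0, 1, 1, 1)^T, error position = 7, corrected codeword c = 000110010101001

Compute s = H r^T mod 2 one row at a time:
  s_1 = 1 + 0 + 1 + 0 + 1 + 0 + 0 + 1 = 4 ≡ 0 (mod 2).
  s_2 = 1 + 1 + 0 + 1 + 1 + 0 + 0 + 1 = 5 ≡ 1 (mod 2).
  s_3 = 0 + 0 + 0 + 1 + 1 + 0 + 0 + 1 = 3 ≡ 1 (mod 2).
  s_4 = 0 + 0 + 1 + 1 + 0 + 0 + 0 + 1 = 3 ≡ 1 (mod 2).
s = (0, 1, 1, 1)^T — this equals column 7 of H (binary 0111), so error is at position 7.
Correct: flip bit 7 of r = 000110110101001 to get c = 000110010101001.


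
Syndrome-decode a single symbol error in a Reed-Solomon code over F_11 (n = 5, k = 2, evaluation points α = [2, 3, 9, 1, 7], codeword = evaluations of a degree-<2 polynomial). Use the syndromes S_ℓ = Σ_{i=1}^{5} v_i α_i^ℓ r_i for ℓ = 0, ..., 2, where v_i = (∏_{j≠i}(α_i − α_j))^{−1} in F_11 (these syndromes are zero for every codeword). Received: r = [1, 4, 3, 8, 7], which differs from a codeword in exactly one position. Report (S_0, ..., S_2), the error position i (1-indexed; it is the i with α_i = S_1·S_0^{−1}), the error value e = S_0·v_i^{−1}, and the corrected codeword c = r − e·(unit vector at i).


S = (8, 5, 10), error at position 1, error magnitude e = 6, c = [6, 4, 3, 8, 7].

Step 1: column multipliers v_i = (∏_{j≠i}(α_i − α_j))^{−1} mod 11.
  i = 1 (α = 2): (2−3)(2−9)(2−1)(2−7) = (−1)·(−7)·1·(−5) = −35 ≡ 9, so v_1 = 9^{−1} = 5 (mod 11).
  i = 2 (α = 3): (3−2)(3−9)(3−1)(3−7) = 1·(−6)·2·(−4) = 48 ≡ 4, so v_2 = 4^{−1} = 3 (mod 11).
  i = 3 (α = 9): (9−2)(9−3)(9−1)(9−7) = 7·6·8·2 = 672 ≡ 1, so v_3 = 1^{−1} = 1 (mod 11).
  i = 4 (α = 1): (1−2)(1−3)(1−9)(1−7) = (−1)·(−2)·(−8)·(−6) = 96 ≡ 8, so v_4 = 8^{−1} = 7 (mod 11).
  i = 5 (α = 7): (7−2)(7−3)(7−9)(7−1) = 5·4·(−2)·6 = −240 ≡ 2, so v_5 = 2^{−1} = 6 (mod 11).
  v = [5, 3, 1, 7, 6].
Step 2: syndromes of r = [1, 4, 3, 8, 7] (all sums mod 11).
  S_0 = Σ v_i r_i = 5·1 + 3·4 + 1·3 + 7·8 + 6·7 = 118 ≡ 8.
  S_1 = Σ v_i α_i r_i = 5·2·1 + 3·3·4 + 1·9·3 + 7·1·8 + 6·7·7 = 423 ≡ 5.
  α_i^2 mod 11 = [4, 9, 4, 1, 5].
  S_2 = Σ v_i α_i^2 r_i = 5·4·1 + 3·9·4 + 1·4·3 + 7·1·8 + 6·5·7 = 406 ≡ 10.
  S = (8, 5, 10) ≠ 0, so r is not a codeword (an error is present).
Step 3: locate the error. For a single error e at position i, S_ℓ = v_i·e·α_i^ℓ, so α_err = S_1/S_0.
  S_0^{−1} = 8^{−1} = 7 (mod 11), so α_err = 5·7 = 35 ≡ 2 = α_1. Error position i = 1.
  Consistency check: S_2/S_1 = 10·9 = 90 ≡ 2 = α_err ✓ (single-error assumption holds).
Step 4: error magnitude e = S_0/v_1 = S_0·∏_{j≠1}(α_1 − α_j) = 8·9 = 72 ≡ 6 (mod 11).
Step 5: correct position 1: c_1 = r_1 − e = 1 − 6 ≡ 6 (mod 11). Hence c = [6, 4, 3, 8, 7].
  Check: interpolating c through the α_i gives m(x) = 10 + 9·x (degree < 2) with m(α_i) = c_i for every i, so c is indeed a codeword.
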